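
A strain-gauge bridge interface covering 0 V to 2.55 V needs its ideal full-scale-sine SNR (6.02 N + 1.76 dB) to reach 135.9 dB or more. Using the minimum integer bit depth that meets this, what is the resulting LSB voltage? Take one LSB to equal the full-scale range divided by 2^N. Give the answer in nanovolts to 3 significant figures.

304 nV

V_FS = 2.55 V.
Required N = ⌈(135.9 − 1.76)/6.02⌉ = ⌈22.282⌉ = 23.
LSB = 2.55 V / 2^23 = 304 nV.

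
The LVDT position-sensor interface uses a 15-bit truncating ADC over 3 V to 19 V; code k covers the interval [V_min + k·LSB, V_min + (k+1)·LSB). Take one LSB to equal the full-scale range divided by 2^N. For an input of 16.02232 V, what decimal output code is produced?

26669

Full-scale range = 19 V − (3 V) = 16 V. LSB = 16 V / 2^15 ≈ 488.3 µV.
V_in − V_min = 16.02232 − (3) = 13.02232 V.
Divide by LSB: 13.02232 × 32768/16 = 26669.7114.
Truncating gives code 26669.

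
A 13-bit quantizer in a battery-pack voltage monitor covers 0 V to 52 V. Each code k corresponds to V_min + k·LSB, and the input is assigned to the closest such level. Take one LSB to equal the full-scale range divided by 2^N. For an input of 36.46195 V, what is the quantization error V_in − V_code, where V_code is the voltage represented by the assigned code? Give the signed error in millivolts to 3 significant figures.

Range is 52 V. LSB = 52 V / 2^13 ≈ 6.348 mV.
(V_in − V_min)/LSB = (36.46195 − (0)) × 8192/52 = 5744.1595 → nearest code k = 5744.
V_code = V_min + k × range/2^13 = 0 + 5744 × 52/8192 = 36.46093750 V.
V_in − V_code = 36.46195 − (36.46093750) = +1.01 mV.

+1.01 mV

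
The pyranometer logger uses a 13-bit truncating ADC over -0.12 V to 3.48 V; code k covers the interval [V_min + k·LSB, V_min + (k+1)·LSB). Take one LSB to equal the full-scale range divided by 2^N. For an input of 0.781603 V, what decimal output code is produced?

Range = 3.48 − (-0.12) = 3.6 V. LSB = 3.6 V / 2^13 ≈ 439.5 µV.
(V_in − V_min) × 2^13/range = (0.781603 − (-0.12)) × 8192/3.6 = 2051.648.
Floor → code = 2051.

2051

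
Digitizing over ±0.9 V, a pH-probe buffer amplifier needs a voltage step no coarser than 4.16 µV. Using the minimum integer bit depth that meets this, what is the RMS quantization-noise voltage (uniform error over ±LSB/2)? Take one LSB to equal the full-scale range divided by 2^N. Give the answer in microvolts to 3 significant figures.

Full-scale range = 0.9 V − (-0.9 V) = 1.8 V.
Need 2^N ≥ 1.8 V / 4.16 µV = 432700 → N_min = 19.
One LSB is 1.8 V / 524288 = 3.4332 µV.
σ_q = LSB/√12 = 3.4332 µV/3.4641 = 0.991 µV.

0.991 µV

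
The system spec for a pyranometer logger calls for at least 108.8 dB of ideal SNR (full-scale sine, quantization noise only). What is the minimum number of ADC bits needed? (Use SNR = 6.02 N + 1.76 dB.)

18 bits

6.02 N + 1.76 ≥ 108.8 gives N ≥ 17.781, so the minimum integer is 18.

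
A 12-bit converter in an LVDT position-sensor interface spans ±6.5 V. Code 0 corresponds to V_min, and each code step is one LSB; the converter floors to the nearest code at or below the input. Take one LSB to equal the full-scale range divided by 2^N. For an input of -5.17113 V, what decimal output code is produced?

418

Span: 6.5 V − (-6.5 V) = 13 V. LSB = 13 V / 2^12 ≈ 3.174 mV.
(V_in − V_min) × 2^12/range = (-5.17113 − (-6.5)) × 4096/13 = 418.696.
Floor → code = 418.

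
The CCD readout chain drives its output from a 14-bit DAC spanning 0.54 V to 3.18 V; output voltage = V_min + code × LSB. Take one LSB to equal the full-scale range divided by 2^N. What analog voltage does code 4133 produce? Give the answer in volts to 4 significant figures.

Range = 3.18 − (0.54) = 2.64 V. LSB = 2.64 V / 2^14.
V_out = V_min + code × LSB = 0.54 V + 4133 × 2.64 V / 16384
      = 0.54 V + 0.665962 V = 1.20596 V.

1.206 V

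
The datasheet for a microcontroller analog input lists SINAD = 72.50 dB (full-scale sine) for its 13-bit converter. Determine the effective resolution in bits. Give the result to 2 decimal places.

11.75 bits

Inverting SNR = 6.02 N + 1.76: N_eff = (72.50 − 1.76)/6.02 = 11.7508.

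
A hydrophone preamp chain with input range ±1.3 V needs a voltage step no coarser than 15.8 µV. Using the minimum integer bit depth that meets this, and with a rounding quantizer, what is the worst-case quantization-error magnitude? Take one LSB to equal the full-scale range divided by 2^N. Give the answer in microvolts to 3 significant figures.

Span: 1.3 V − (-1.3 V) = 2.6 V.
Levels needed ≥ 2.6/15.8 µV = 164600. 2^18 = 262144 suffices, so N_min = 18.
Step size = 2.6/262144 V = 9.9182 µV.
Max error for round-to-nearest is LSB/2 = 4.96 µV.

4.96 µV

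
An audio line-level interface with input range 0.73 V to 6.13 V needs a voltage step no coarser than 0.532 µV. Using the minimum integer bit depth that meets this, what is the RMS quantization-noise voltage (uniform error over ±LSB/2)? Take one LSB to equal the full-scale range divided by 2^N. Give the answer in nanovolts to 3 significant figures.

The full-scale span is 6.13 − (0.73) = 5.4 V.
Required number of levels: 5.4/0.532 µV = 1.0150e7; smallest N with 2^N ≥ that is 24.
Step size = 5.4/16777216 V = 321.87 nV.
RMS noise = LSB/√12 = 92.9 nV.

92.9 nV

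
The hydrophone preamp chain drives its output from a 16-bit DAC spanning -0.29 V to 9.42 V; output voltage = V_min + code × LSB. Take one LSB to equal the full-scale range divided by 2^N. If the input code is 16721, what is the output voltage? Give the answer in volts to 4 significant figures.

Range = 9.42 − (-0.29) = 9.71 V. LSB = 9.71 V / 2^16.
V_out = V_min + code × LSB = -0.29 V + 16721 × 9.71 V / 65536
      = -0.29 V + 2.47743 V = 2.18743 V.

2.187 V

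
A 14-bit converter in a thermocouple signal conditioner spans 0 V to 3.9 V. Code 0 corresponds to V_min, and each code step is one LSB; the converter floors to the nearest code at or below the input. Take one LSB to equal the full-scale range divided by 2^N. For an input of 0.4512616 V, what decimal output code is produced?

V_FS = 3.9 V. LSB = 3.9 V / 2^14 ≈ 238.0 µV.
(V_in − V_min) × 2^14/range = (0.4512616 − (0)) × 16384/3.9 = 1895.762.
Floor → code = 1895.

1895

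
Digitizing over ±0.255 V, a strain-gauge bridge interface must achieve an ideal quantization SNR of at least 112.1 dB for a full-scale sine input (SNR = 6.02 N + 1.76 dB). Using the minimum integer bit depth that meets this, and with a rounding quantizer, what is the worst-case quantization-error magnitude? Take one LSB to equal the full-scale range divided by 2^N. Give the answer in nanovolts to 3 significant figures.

486 nV

The full-scale span is 0.255 − (-0.255) = 0.51 V.
6.02 N + 1.76 ≥ 112.1 gives N ≥ 18.329, so the minimum integer is 19.
LSB = 0.51 V / 2^19 = 0.97275 µV.
|e|_max = LSB/2 = 486 nV.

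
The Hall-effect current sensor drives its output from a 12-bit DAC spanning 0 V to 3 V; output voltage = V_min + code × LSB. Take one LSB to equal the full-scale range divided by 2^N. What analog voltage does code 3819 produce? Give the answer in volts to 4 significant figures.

Span = 3 V. LSB = 3 V / 2^12.
V_out = 0 + 3819 × (3/4096) V
      = 0 + 2.79712 = 2.79712 V.

2.797 V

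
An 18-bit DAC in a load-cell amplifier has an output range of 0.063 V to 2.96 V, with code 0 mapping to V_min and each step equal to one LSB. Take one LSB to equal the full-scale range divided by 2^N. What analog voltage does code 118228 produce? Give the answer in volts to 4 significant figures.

1.370 V

The full-scale span is 2.96 − (0.063) = 2.897 V. LSB = 2.897 V / 2^18.
V_out = V_min + code × LSB = 0.063 V + 118228 × 2.897 V / 262144
      = 0.063 V + 1.30656 V = 1.36956 V.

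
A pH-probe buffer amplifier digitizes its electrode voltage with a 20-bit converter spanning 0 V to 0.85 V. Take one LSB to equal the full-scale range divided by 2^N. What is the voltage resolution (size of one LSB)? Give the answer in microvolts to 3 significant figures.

Span = 0.85 V.
2^20 = 1048576 levels.
Step size = 0.85/1048576 V = 0.811 µV.

0.811 µV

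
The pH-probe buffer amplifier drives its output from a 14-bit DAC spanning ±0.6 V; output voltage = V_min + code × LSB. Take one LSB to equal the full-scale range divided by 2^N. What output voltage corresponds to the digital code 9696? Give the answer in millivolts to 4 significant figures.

110.2 mV

Range = 0.6 − (-0.6) = 1.2 V. LSB = 1.2 V / 2^14.
V_out = -0.6 + 9696 × (1.2/16384) V
      = -0.6 V + 0.710156 V = 0.110156 V.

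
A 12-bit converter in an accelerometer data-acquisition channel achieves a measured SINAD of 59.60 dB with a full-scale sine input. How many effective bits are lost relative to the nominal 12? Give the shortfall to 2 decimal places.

ENOB = (SINAD − 1.76)/6.02 = (59.60 − 1.76)/6.02 = 9.6080 bits.
Shortfall = 12 − 9.6080 = 2.3920 bits.

2.39 bits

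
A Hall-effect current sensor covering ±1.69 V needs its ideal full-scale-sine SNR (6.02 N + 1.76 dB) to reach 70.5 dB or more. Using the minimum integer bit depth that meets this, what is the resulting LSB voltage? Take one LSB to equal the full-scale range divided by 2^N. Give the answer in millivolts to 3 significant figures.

Span: 1.69 V − (-1.69 V) = 3.38 V.
N ≥ (70.5 − 1.76)/6.02 = 11.419 → N_min = 12.
One LSB is 3.38 V / 4096 = 0.825 mV.

0.825 mV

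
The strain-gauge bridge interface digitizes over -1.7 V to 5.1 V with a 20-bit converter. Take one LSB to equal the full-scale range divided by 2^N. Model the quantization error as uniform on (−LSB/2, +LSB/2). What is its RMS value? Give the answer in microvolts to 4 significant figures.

Range = 5.1 − (-1.7) = 6.8 V.
One LSB is 6.8 V / 1048576 = 6.48499 µV.
For a uniform distribution on [−LSB/2, +LSB/2], V_rms = LSB/√12 = 6.48499 µV/3.4641 = 1.872 µV.

1.872 µV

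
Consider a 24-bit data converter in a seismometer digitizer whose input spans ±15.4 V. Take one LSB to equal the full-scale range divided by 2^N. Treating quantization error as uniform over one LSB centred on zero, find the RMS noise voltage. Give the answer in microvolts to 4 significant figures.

0.5300 µV

Range = 15.4 − (-15.4) = 30.8 V.
One LSB is 30.8 V / 16777216 = 1.83582 µV.
σ_q = LSB/√12 = 1.83582 µV/3.4641 = 0.5300 µV.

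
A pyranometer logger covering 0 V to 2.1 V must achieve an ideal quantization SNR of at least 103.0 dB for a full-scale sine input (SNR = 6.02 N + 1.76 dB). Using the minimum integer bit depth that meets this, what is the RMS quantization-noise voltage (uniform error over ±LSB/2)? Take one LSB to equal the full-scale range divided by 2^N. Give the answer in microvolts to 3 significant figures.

4.63 µV

V_FS = 2.1 V.
Solving 6.02 N ≥ 103.0 − 1.76: N ≥ 16.817. Round up → N = 17.
LSB = 2.1 V / 2^17 = 16.022 µV.
σ_q = LSB/√12 = 16.022 µV/3.4641 = 4.63 µV.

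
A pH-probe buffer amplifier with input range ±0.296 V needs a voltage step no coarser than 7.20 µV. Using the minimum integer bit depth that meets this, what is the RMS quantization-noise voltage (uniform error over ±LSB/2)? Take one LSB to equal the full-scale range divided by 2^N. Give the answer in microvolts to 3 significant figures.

Span: 0.296 V − (-0.296 V) = 0.592 V.
Levels needed ≥ 0.592/7.20 µV = 82220. 2^17 = 131072 suffices, so N_min = 17.
LSB = 0.592 V ÷ 2^17 = 0.592/131072 V = 4.5166 µV.
RMS noise = LSB/√12 = 1.30 µV.

1.30 µV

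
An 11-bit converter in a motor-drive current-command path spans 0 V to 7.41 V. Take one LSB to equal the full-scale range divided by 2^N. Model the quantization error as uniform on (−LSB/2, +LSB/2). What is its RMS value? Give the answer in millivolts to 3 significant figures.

1.04 mV

V_FS = 7.41 V.
Step size = 7.41/2048 V = 3.6182 mV.
RMS of a uniform error over width LSB is LSB/√12 = 1.04 mV.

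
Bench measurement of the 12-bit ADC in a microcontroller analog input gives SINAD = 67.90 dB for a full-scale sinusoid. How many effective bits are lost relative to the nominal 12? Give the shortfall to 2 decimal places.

1.01 bits

N_eff = (67.90 − 1.76)/6.02 = 10.9867 bits.
Shortfall = 12 − 10.9867 = 1.0133 bits.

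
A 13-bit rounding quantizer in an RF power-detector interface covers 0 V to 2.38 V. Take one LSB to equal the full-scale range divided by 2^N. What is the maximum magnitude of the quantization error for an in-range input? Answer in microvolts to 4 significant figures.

145.3 µV

Range is 2.38 V.
LSB = 2.38 V ÷ 2^13 = 2.38/8192 V = 290.527 µV.
A rounding quantizer has |error| ≤ LSB/2 = 145.3 µV.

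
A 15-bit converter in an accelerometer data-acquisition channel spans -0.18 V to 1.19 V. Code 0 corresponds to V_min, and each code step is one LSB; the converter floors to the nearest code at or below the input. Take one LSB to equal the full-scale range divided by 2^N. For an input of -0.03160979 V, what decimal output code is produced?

3549

The full-scale span is 1.19 − (-0.18) = 1.37 V. LSB = 1.37 V / 2^15 ≈ 41.81 µV.
V_in − V_min = -0.03160979 − (-0.18) = 0.14839021 V.
Divide by LSB: 0.14839021 × 32768/1.37 = 3549.2339.
Truncating gives code 3549.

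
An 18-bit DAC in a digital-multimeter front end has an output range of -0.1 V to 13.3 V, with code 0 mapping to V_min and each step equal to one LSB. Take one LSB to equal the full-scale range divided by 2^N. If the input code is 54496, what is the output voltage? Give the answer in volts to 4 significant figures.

Range = 13.3 − (-0.1) = 13.4 V. LSB = 13.4 V / 2^18.
V_out = -0.1 + 54496 × (13.4/262144) V
      = -0.1 V + 2.78567 V = 2.68567 V.

2.686 V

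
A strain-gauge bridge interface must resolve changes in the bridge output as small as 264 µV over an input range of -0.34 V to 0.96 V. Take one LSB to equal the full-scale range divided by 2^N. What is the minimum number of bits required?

13 bits

Full-scale range = 0.96 V − (-0.34 V) = 1.3 V.
1.3 V / 264 µV = 4924. Since 2^12 = 4096 and 2^13 = 8192, N = 13.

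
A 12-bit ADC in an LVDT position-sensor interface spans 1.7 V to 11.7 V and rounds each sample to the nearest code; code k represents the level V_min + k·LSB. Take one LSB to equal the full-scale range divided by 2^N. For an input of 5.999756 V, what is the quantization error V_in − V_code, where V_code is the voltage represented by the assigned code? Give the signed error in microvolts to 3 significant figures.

Span: 11.7 V − (1.7 V) = 10 V. LSB = 10 V / 2^12 ≈ 2.441 mV.
Position in LSBs: (5.999756 − (1.7)) × 4096/10 = 1761.1801; rounding gives k = 1761.
Reconstructed level: 1.7 + 1761 × 10/4096 V = 5.999316406 V.
Error = V_in − V_code = 5.999756 − (5.999316406) = +440 µV.

+440 µV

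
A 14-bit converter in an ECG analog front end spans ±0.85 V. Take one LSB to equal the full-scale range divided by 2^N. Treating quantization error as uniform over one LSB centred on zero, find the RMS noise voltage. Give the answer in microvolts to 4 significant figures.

29.95 µV

The full-scale span is 0.85 − (-0.85) = 1.7 V.
LSB = 1.7 V ÷ 2^14 = 1.7/16384 V = 103.760 µV.
σ_q = LSB/√12 = 103.760 µV/3.4641 = 29.95 µV.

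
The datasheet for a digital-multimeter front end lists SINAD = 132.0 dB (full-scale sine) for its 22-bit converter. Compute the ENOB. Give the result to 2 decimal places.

21.63 bits

ENOB = (SINAD − 1.76) / 6.02 = (132.0 − 1.76) / 6.02 = 130.24 / 6.02 = 21.6346.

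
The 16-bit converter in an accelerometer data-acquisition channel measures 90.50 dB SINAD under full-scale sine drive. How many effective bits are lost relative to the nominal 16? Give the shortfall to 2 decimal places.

N_eff = (90.50 − 1.76)/6.02 = 14.7409 bits.
Lost resolution: 16 − 14.7409 = 1.2591 bits.

1.26 bits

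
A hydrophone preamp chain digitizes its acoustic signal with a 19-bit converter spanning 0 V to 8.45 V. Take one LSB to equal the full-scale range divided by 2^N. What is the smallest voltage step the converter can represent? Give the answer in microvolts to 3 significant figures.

16.1 µV

Full-scale range = 8.45 V.
2^19 = 524288 levels.
LSB = 8.45 V ÷ 2^19 = 8.45/524288 V = 16.1 µV.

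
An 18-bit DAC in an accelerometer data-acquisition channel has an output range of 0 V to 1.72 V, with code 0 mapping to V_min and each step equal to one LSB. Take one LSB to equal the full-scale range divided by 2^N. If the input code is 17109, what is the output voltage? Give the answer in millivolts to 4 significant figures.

Range is 1.72 V. LSB = 1.72 V / 2^18.
V_out = V_min + code × LSB = 0 V + 17109 × 1.72 V / 262144
      = 0 V + 0.112257 V = 0.112257 V.

112.3 mV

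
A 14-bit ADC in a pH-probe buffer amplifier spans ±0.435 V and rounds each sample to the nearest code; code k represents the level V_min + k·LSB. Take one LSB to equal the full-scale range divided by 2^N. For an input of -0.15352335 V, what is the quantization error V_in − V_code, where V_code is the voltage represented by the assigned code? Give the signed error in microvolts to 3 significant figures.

−9.56 µV

Full-scale range = 0.435 V − (-0.435 V) = 0.87 V. LSB = 0.87 V / 2^14 ≈ 53.10 µV.
(V_in − V_min)/LSB = (-0.15352335 − (-0.435)) × 16384/0.87 = 5300.8200 → nearest code k = 5301.
V_code = V_min + k × range/2^14 = -0.435 + 5301 × 0.87/16384 = -0.15351379395 V.
V_in − V_code = -0.15352335 − (-0.15351379395) = −9.56 µV.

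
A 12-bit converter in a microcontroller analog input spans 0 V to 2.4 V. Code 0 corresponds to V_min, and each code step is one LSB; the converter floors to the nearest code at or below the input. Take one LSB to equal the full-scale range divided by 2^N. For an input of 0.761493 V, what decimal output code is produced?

Span = 2.4 V. LSB = 2.4 V / 2^12 ≈ 0.5859 mV.
V_in − V_min = 0.761493 − (0) = 0.761493 V.
Divide by LSB: 0.761493 × 4096/2.4 = 1299.6147.
Truncating gives code 1299.

1299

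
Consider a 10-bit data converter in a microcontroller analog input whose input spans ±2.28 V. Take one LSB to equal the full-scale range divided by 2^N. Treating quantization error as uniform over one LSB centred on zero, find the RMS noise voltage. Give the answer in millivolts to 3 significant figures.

1.29 mV

Range = 2.28 − (-2.28) = 4.56 V.
Step size = 4.56/1024 V = 4.4531 mV.
V_rms = LSB/√12 = 4.4531 mV / √12 = 1.29 mV.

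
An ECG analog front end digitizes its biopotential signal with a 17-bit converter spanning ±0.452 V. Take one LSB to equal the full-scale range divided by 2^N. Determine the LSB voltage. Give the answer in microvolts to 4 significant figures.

6.897 µV

Full-scale range = 0.452 V − (-0.452 V) = 0.904 V.
There are 2^17 = 131072 steps.
One LSB is 0.904 V / 131072 = 6.897 µV.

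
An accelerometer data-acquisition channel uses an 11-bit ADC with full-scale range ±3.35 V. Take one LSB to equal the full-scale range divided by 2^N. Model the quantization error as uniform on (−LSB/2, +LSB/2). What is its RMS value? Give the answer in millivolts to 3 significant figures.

0.944 mV

Span: 3.35 V − (-3.35 V) = 6.7 V.
Step size = 6.7/2048 V = 3.2715 mV.
For a uniform distribution on [−LSB/2, +LSB/2], V_rms = LSB/√12 = 3.2715 mV/3.4641 = 0.944 mV.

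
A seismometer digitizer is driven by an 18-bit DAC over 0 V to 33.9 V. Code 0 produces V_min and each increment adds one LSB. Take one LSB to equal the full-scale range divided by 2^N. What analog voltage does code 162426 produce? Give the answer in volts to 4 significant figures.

V_FS = 33.9 V. LSB = 33.9 V / 2^18.
V_out = 0 + 162426 × (33.9/262144) V
      = 0 + 21.0046 = 21.0046 V.

21.00 V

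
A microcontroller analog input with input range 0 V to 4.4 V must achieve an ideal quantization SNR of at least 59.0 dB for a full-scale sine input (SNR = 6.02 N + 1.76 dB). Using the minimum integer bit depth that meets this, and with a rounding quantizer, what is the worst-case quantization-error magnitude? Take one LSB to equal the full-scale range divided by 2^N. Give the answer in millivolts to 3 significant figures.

Span = 4.4 V.
N ≥ (59.0 − 1.76)/6.02 = 9.508 → N_min = 10.
LSB = 4.4 V / 2^10 = 4.2969 mV.
Half an LSB is 2.15 mV.

2.15 mV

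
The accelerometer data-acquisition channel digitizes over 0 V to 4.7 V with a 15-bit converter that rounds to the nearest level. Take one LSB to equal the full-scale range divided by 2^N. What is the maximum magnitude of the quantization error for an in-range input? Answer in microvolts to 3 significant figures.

71.7 µV

Span = 4.7 V.
One LSB is 4.7 V / 32768 = 143.43 µV.
|e|_max = LSB/2 = 71.7 µV.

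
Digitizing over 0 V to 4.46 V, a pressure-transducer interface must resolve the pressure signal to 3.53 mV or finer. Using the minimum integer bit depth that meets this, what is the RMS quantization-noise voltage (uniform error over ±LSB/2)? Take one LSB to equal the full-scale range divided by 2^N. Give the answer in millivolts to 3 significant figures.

0.629 mV

V_FS = 4.46 V.
Required number of levels: 4.46/3.53 mV = 1263.5; smallest N with 2^N ≥ that is 11.
LSB = 4.46 V ÷ 2^11 = 4.46/2048 V = 2.1777 mV.
RMS noise = LSB/√12 = 0.629 mV.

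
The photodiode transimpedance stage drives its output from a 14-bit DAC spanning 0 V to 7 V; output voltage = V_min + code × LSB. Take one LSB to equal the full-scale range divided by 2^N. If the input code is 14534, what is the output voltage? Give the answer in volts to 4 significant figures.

6.210 V

Span = 7 V. LSB = 7 V / 2^14.
Output = V_min + (14534/16384) × range = 0 + 0.887085 × 7 V
      = 0 V + 6.20959 V = 6.20959 V.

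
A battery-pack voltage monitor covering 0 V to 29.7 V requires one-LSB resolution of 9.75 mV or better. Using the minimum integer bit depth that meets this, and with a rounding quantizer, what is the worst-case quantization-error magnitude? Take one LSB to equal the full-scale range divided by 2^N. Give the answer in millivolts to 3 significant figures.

3.63 mV

Full-scale range = 29.7 V.
29.7 V / 9.75 mV = 3046. Since 2^11 = 2048 and 2^12 = 4096, N = 12.
One LSB is 29.7 V / 4096 = 7.2510 mV.
Half an LSB is 3.63 mV.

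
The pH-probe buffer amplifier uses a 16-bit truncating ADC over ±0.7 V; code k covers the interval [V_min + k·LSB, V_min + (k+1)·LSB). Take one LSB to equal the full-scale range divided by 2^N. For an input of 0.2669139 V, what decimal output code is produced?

45262

The full-scale span is 0.7 − (-0.7) = 1.4 V. LSB = 1.4 V / 2^16 ≈ 21.36 µV.
(V_in − V_min) × 2^16/range = (0.2669139 − (-0.7)) × 65536/1.4 = 45262.621.
Floor → code = 45262.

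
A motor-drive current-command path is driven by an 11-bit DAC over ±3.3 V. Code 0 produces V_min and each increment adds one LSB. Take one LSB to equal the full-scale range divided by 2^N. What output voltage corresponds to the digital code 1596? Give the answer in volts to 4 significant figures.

1.843 V

Span: 3.3 V − (-3.3 V) = 6.6 V. LSB = 6.6 V / 2^11.
Output = V_min + (1596/2048) × range = -3.3 + 0.779297 × 6.6 V
      = -3.3 V + 5.14336 V = 1.84336 V.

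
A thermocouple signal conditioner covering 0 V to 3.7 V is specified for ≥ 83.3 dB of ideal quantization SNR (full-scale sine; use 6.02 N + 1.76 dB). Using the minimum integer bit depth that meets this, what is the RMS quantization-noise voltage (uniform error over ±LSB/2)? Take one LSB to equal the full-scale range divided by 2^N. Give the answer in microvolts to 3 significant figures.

Range is 3.7 V.
N ≥ (83.3 − 1.76)/6.02 = 13.545 → N_min = 14.
Step size = 3.7/16384 V = 225.83 µV.
σ_q = LSB/√12 = 225.83 µV/3.4641 = 65.2 µV.

65.2 µV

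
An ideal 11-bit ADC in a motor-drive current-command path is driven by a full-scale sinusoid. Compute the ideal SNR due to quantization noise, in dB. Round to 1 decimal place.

6.02(11) + 1.76 = 66.22 + 1.76 = 67.98 dB.

68.0 dB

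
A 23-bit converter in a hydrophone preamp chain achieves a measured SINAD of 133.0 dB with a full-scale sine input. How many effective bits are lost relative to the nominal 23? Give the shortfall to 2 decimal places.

ENOB = (SINAD − 1.76)/6.02 = (133.0 − 1.76)/6.02 = 21.8007 bits.
23 − 21.8007 = 1.20 bits below nominal.

1.20 bits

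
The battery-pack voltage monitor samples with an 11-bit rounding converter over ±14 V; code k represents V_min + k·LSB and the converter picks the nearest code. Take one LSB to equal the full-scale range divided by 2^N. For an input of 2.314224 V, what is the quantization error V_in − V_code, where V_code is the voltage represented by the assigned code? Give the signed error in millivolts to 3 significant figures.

+3.68 mV

Range = 14 − (-14) = 28 V. LSB = 28 V / 2^11 ≈ 13.67 mV.
Position in LSBs: (2.314224 − (-14)) × 2048/28 = 1193.2690; rounding gives k = 1193.
V_code = V_min + k × range/2^11 = -14 + 1193 × 28/2048 = 2.310546875 V.
Error = V_in − V_code = 2.314224 − (2.310546875) = +3.68 mV.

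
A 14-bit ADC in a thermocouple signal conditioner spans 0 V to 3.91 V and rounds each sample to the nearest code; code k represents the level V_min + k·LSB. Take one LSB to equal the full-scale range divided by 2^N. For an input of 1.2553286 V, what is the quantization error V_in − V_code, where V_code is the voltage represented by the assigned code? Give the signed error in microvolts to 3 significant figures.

Span = 3.91 V. LSB = 3.91 V / 2^14 ≈ 238.6 µV.
(1.2553286 − (0)) / LSB = 1.2553286 × 16384/3.91 = 5260.1800. Nearest integer: k = 5260.
V_code = V_min + k × range/2^14 = 0 + 5260 × 3.91/16384 = 1.2552856445 V.
V_in − V_code = 1.2553286 − (1.2552856445) = +43.0 µV.

+43.0 µV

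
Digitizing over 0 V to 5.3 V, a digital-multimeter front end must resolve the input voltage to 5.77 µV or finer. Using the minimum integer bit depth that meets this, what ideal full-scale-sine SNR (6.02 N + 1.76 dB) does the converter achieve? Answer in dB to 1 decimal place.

122.2 dB

V_FS = 5.3 V.
Levels needed ≥ 5.3/5.77 µV = 918500. 2^20 = 1048576 suffices, so N_min = 20.
SNR = 6.02 × 20 + 1.76 = 122.16 dB.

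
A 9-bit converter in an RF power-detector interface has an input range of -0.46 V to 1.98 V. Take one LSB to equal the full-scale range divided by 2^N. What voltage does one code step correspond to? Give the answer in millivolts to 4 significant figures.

The full-scale span is 1.98 − (-0.46) = 2.44 V.
Number of codes = 2^9 = 512.
LSB = 2.44 V ÷ 2^9 = 2.44/512 V = 4.766 mV.

4.766 mV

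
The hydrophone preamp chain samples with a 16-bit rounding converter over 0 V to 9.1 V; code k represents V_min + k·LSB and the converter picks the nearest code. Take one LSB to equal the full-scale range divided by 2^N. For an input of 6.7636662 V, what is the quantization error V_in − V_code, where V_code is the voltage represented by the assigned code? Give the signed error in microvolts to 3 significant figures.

+40.1 µV

Range is 9.1 V. LSB = 9.1 V / 2^16 ≈ 138.9 µV.
Position in LSBs: (6.7636662 − (0)) × 65536/9.1 = 48710.2888; rounding gives k = 48710.
Reconstructed level: 0 + 48710 × 9.1/65536 V = 6.7636260986 V.
V_in − V_code = 6.7636662 − (6.7636260986) = +40.1 µV.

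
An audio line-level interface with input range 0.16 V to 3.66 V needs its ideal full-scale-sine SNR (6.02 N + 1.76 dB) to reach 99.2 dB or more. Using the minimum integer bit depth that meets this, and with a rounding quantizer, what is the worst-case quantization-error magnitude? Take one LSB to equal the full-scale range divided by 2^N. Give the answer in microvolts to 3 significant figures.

13.4 µV

Range = 3.66 − (0.16) = 3.5 V.
Solving 6.02 N ≥ 99.2 − 1.76: N ≥ 16.186. Round up → N = 17.
Step size = 3.5/131072 V = 26.703 µV.
Half an LSB is 13.4 µV.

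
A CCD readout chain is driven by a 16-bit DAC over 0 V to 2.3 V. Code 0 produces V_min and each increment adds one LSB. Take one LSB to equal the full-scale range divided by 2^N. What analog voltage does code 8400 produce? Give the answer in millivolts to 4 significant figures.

294.8 mV

Span = 2.3 V. LSB = 2.3 V / 2^16.
Output = V_min + (8400/65536) × range = 0 + 0.128174 × 2.3 V
      = 0 + 0.294800 = 0.294800 V.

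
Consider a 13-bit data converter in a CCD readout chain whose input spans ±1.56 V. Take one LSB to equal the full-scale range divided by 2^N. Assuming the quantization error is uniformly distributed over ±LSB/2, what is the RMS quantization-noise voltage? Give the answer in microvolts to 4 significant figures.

Span: 1.56 V − (-1.56 V) = 3.12 V.
LSB = 3.12 V ÷ 2^13 = 3.12/8192 V = 380.859 µV.
For a uniform distribution on [−LSB/2, +LSB/2], V_rms = LSB/√12 = 380.859 µV/3.4641 = 109.9 µV.

109.9 µV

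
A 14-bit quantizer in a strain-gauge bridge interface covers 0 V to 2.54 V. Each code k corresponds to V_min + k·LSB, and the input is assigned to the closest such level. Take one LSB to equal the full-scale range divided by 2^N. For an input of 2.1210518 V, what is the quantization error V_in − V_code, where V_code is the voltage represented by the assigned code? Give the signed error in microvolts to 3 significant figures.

−59.0 µV

Span = 2.54 V. LSB = 2.54 V / 2^14 ≈ 155.0 µV.
Position in LSBs: (2.1210518 − (0)) × 16384/2.54 = 13681.6192; rounding gives k = 13682.
V_code = V_min + k × range/2^14 = 0 + 13682 × 2.54/16384 = 2.1211108398 V.
Error = V_in − V_code = 2.1210518 − (2.1211108398) = −59.0 µV.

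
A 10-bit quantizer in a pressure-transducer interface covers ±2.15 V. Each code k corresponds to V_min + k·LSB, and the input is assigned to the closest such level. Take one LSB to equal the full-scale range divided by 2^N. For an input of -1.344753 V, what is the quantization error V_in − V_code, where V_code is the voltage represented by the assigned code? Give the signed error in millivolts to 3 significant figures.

Full-scale range = 2.15 V − (-2.15 V) = 4.3 V. LSB = 4.3 V / 2^10 ≈ 4.199 mV.
(V_in − V_min)/LSB = (-1.344753 − (-2.15)) × 1024/4.3 = 191.7611 → nearest code k = 192.
Reconstructed level: -2.15 + 192 × 4.3/1024 V = -1.343750000 V.
V_in − V_code = -1.344753 − (-1.343750000) = −1.00 mV.

−1.00 mV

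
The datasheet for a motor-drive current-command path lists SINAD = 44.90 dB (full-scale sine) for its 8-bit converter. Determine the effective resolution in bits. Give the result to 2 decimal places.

ENOB = (SINAD − 1.76) / 6.02 = (44.90 − 1.76) / 6.02 = 43.14 / 6.02 = 7.1661.

7.17 bits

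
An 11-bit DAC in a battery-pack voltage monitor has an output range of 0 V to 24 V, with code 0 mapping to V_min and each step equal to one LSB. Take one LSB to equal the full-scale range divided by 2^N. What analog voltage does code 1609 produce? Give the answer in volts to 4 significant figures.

18.86 V

Span = 24 V. LSB = 24 V / 2^11.
V_out = V_min + code × LSB = 0 V + 1609 × 24 V / 2048
      = 0 + 18.8555 = 18.8555 V.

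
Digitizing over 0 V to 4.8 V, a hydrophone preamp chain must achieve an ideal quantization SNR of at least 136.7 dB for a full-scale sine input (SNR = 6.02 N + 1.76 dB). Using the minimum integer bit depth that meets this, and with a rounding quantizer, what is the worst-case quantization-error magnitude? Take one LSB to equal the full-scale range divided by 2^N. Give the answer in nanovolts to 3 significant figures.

286 nV

Range is 4.8 V.
Solving 6.02 N ≥ 136.7 − 1.76: N ≥ 22.415. Round up → N = 23.
Step size = 4.8/8388608 V = 0.57220 µV.
|e|_max = LSB/2 = 286 nV.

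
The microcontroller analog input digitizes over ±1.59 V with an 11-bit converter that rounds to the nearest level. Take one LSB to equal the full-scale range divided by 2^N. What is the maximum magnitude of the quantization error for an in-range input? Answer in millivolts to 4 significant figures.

0.7764 mV

The full-scale span is 1.59 − (-1.59) = 3.18 V.
LSB = 3.18 V / 2^11 = 1.55273 mV.
A rounding quantizer has |error| ≤ LSB/2 = 0.7764 mV.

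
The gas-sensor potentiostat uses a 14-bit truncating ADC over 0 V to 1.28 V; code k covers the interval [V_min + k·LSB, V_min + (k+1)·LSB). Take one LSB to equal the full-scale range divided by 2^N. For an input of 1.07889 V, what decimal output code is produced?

13809

Span = 1.28 V. LSB = 1.28 V / 2^14 ≈ 78.12 µV.
code = ⌊(V_in − V_min)/LSB⌋ = ⌊(V_in − V_min) × 2^14 / range⌋
     = ⌊(1.07889 − (0)) × 16384 / 1.28⌋ = ⌊1.07889 × 16384/1.28⌋
     = ⌊13809.792⌋ = 13809.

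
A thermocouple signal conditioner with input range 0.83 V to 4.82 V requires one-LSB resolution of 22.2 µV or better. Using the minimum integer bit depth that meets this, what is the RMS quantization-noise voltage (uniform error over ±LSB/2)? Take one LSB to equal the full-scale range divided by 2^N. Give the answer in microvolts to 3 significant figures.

4.39 µV

Span: 4.82 V − (0.83 V) = 3.99 V.
Required number of levels: 3.99/22.2 µV = 179730; smallest N with 2^N ≥ that is 18.
LSB = 3.99 V ÷ 2^18 = 3.99/262144 V = 15.221 µV.
V_rms = LSB/√12 = 4.39 µV.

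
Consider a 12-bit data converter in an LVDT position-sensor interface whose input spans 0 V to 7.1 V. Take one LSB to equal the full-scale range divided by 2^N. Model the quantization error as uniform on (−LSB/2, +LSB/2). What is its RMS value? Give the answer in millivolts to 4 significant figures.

Full-scale range = 7.1 V.
LSB = 7.1 V / 2^12 = 1.73340 mV.
For a uniform distribution on [−LSB/2, +LSB/2], V_rms = LSB/√12 = 1.73340 mV/3.4641 = 0.5004 mV.

0.5004 mV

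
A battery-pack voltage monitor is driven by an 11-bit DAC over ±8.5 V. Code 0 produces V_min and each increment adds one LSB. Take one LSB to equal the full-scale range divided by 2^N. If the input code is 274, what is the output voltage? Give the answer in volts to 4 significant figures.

Full-scale range = 8.5 V − (-8.5 V) = 17 V. LSB = 17 V / 2^11.
V_out = V_min + code × LSB = -8.5 V + 274 × 17 V / 2048
      = -8.5 V + 2.27441 V = -6.22559 V.

-6.226 V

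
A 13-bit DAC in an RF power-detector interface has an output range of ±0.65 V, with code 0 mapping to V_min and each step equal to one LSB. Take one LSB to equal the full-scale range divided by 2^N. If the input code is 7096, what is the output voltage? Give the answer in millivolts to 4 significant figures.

Full-scale range = 0.65 V − (-0.65 V) = 1.3 V. LSB = 1.3 V / 2^13.
V_out = -0.65 + 7096 × (1.3/8192) V
      = -0.65 + 1.12607 = 0.476074 V.

476.1 mV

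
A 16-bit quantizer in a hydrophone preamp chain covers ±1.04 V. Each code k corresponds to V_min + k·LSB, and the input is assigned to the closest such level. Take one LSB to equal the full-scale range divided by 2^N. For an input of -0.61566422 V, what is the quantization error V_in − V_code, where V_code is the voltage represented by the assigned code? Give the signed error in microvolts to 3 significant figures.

−5.04 µV

Range = 1.04 − (-1.04) = 2.08 V. LSB = 2.08 V / 2^16 ≈ 31.74 µV.
(-0.61566422 − (-1.04)) / LSB = 0.42433578 × 65536/2.08 = 13369.8412. Nearest integer: k = 13370.
Reconstructed level: -1.04 + 13370 × 2.08/65536 V = -0.61565917969 V.
V_in − V_code = -0.61566422 − (-0.61565917969) = −5.04 µV.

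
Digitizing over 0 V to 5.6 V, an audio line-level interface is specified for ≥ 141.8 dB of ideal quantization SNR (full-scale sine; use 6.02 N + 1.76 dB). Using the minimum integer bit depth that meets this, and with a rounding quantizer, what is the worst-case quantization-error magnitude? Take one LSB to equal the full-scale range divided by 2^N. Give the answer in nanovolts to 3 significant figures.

167 nV

Range is 5.6 V.
Required N = ⌈(141.8 − 1.76)/6.02⌉ = ⌈23.262⌉ = 24.
Step size = 5.6/16777216 V = 333.79 nV.
Half an LSB is 167 nV.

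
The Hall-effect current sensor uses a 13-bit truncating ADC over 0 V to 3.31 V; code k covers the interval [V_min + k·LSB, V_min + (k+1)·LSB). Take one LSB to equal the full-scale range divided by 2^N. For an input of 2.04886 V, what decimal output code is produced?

Full-scale range = 3.31 V. LSB = 3.31 V / 2^13 ≈ 404.1 µV.
code = ⌊(V_in − V_min)/LSB⌋ = ⌊(V_in − V_min) × 2^13 / range⌋
     = ⌊(2.04886 − (0)) × 8192 / 3.31⌋ = ⌊2.04886 × 8192/3.31⌋
     = ⌊5070.774⌋ = 5070.

5070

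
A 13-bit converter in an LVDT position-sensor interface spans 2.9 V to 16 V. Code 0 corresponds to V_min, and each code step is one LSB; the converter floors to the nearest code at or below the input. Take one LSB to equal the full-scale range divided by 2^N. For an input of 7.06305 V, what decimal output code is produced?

The full-scale span is 16 − (2.9) = 13.1 V. LSB = 13.1 V / 2^13 ≈ 1.599 mV.
V_in − V_min = 7.06305 − (2.9) = 4.16305 V.
Divide by LSB: 4.16305 × 8192/13.1 = 2603.3363.
Truncating gives code 2603.

2603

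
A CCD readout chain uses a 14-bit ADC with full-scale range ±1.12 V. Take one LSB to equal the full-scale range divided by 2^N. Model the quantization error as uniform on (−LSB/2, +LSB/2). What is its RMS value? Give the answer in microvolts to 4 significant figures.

39.47 µV

Range = 1.12 − (-1.12) = 2.24 V.
Step size = 2.24/16384 V = 136.719 µV.
V_rms = LSB/√12 = 136.719 µV / √12 = 39.47 µV.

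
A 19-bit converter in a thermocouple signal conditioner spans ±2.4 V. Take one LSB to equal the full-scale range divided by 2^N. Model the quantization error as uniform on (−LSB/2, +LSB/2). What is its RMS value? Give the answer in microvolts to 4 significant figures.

2.643 µV

Range = 2.4 − (-2.4) = 4.8 V.
LSB = 4.8 V / 2^19 = 9.15527 µV.
σ_q = LSB/√12 = 9.15527 µV/3.4641 = 2.643 µV.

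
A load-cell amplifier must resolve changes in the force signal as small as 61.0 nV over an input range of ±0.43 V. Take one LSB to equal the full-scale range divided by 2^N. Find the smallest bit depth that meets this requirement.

The full-scale span is 0.43 − (-0.43) = 0.86 V.
Need 2^N ≥ 0.86 V / 61.0 nV = 1.410e7 → N_min = 24.

24 bits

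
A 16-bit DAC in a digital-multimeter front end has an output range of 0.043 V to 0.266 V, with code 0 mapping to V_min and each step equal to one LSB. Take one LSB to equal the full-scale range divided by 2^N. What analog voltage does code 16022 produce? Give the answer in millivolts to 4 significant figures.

Span: 0.266 V − (0.043 V) = 0.223 V. LSB = 0.223 V / 2^16.
V_out = 0.043 + 16022 × (0.223/65536) V
      = 0.043 + 0.0545182 = 0.0975182 V.

97.52 mV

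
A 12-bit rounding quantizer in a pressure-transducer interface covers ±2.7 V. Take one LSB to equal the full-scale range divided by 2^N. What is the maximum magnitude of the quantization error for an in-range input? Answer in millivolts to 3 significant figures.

0.659 mV

Full-scale range = 2.7 V − (-2.7 V) = 5.4 V.
LSB = 5.4 V ÷ 2^12 = 5.4/4096 V = 1.3184 mV.
Worst-case error for round-to-nearest is half an LSB: 0.659 mV.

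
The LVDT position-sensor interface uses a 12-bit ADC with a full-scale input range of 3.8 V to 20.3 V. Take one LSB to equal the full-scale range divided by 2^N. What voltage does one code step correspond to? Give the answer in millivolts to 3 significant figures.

Span: 20.3 V − (3.8 V) = 16.5 V.
2^12 = 4096 levels.
Step size = 16.5/4096 V = 4.03 mV.

4.03 mV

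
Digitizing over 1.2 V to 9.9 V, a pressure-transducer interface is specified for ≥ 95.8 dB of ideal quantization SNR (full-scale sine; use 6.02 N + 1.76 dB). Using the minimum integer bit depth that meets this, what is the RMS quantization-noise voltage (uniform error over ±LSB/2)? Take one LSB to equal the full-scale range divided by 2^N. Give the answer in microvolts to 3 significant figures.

The full-scale span is 9.9 − (1.2) = 8.7 V.
Required N = ⌈(95.8 − 1.76)/6.02⌉ = ⌈15.621⌉ = 16.
One LSB is 8.7 V / 65536 = 132.75 µV.
σ_q = LSB/√12 = 132.75 µV/3.4641 = 38.3 µV.

38.3 µV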